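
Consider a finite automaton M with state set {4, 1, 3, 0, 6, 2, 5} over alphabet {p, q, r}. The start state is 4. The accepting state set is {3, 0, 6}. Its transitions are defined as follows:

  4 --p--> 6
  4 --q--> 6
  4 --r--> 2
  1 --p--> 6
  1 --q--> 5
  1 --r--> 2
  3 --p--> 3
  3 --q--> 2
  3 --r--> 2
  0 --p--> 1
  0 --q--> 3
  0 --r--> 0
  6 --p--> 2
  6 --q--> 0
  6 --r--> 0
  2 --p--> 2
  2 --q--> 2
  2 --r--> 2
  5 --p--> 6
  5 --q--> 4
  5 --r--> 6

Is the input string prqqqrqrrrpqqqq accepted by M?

No

Trace: 4 -p-> 6 -r-> 0 -q-> 3 -q-> 2 -q-> 2 -r-> 2 -q-> 2 -r-> 2 -r-> 2 -r-> 2 -p-> 2 -q-> 2 -q-> 2 -q-> 2 -q-> 2
End state 2 is not accepting.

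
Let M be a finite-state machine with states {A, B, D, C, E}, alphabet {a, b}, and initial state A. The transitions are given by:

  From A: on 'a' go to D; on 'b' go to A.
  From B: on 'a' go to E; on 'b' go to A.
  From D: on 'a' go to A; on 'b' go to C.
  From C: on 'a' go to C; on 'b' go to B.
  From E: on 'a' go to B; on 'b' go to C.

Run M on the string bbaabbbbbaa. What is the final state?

A → A → A → D → A → A → A → A → A → A → D → A

A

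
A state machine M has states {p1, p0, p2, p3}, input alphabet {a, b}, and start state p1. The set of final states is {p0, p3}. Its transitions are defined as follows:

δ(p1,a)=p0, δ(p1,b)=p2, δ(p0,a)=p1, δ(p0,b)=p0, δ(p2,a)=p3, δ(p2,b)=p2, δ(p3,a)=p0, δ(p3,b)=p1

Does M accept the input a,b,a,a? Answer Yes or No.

Yes

Trace: p1 -a-> p0 -b-> p0 -a-> p1 -a-> p0
End state p0 is accepting.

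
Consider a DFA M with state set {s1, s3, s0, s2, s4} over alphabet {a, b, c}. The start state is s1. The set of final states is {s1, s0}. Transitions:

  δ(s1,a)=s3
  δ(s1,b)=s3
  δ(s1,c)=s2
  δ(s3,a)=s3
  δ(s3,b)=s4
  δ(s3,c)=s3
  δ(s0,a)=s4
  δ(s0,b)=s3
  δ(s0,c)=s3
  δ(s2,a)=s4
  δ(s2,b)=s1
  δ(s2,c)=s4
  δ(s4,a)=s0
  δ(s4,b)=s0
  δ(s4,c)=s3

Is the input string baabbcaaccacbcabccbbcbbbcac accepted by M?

start at s1
read 'b': s1 → s3
read 'a': s3 → s3
read 'a': s3 → s3
read 'b': s3 → s4
read 'b': s4 → s0
read 'c': s0 → s3
read 'a': s3 → s3
read 'a': s3 → s3
read 'c': s3 → s3
read 'c': s3 → s3
read 'a': s3 → s3
read 'c': s3 → s3
read 'b': s3 → s4
read 'c': s4 → s3
read 'a': s3 → s3
read 'b': s3 → s4
read 'c': s4 → s3
read 'c': s3 → s3
read 'b': s3 → s4
read 'b': s4 → s0
read 'c': s0 → s3
read 'b': s3 → s4
read 'b': s4 → s0
read 'b': s0 → s3
read 'c': s3 → s3
read 'a': s3 → s3
read 'c': s3 → s3
End state s3 is not accepting.

No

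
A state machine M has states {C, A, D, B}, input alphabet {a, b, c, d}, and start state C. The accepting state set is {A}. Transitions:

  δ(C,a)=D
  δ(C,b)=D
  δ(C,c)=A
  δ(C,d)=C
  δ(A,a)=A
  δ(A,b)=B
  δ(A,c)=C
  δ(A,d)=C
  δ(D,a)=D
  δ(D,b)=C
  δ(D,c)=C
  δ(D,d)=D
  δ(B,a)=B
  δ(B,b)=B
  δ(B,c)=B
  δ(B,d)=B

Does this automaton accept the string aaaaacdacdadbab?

start at C
read 'a': C → D
read 'a': D → D
read 'a': D → D
read 'a': D → D
read 'a': D → D
read 'c': D → C
read 'd': C → C
read 'a': C → D
read 'c': D → C
read 'd': C → C
read 'a': C → D
read 'd': D → D
read 'b': D → C
read 'a': C → D
read 'b': D → C
End state C is not accepting.

No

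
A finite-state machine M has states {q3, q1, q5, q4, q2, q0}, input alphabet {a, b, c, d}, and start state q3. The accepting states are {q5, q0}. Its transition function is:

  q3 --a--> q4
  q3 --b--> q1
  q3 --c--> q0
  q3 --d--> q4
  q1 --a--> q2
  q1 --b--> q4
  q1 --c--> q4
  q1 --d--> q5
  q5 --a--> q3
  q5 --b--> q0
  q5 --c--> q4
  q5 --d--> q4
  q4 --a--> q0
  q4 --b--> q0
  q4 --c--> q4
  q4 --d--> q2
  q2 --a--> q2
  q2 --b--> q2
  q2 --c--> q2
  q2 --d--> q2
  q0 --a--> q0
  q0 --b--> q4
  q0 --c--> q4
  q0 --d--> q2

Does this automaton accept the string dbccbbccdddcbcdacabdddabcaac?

q3 → q4 → q0 → q4 → q4 → q0 → q4 → q4 → q4 → q2 → q2 → q2 → q2 → q2 → q2 → q2 → q2 → q2 → q2 → q2 → q2 → q2 → q2 → q2 → q2 → q2 → q2 → q2 → q2
End state q2 is not accepting.

No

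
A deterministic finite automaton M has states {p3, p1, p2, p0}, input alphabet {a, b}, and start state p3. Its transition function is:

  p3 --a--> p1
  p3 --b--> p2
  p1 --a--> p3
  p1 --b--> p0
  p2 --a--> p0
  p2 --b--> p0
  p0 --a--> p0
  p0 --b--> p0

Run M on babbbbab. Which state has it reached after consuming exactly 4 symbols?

p0

start at p3
read 'b': p3 → p2
read 'a': p2 → p0
read 'b': p0 → p0
read 'b': p0 → p0
After 4 symbols: p0.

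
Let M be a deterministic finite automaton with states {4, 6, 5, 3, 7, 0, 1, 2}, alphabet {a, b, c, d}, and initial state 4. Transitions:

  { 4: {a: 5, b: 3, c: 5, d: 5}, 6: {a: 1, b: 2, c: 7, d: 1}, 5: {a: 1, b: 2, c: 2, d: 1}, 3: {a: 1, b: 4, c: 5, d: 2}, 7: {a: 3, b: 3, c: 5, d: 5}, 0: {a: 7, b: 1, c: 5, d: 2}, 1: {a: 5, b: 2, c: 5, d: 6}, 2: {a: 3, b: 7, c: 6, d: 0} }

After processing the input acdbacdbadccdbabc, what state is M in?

start at 4
read 'a': 4 → 5
read 'c': 5 → 2
read 'd': 2 → 0
read 'b': 0 → 1
read 'a': 1 → 5
read 'c': 5 → 2
read 'd': 2 → 0
read 'b': 0 → 1
read 'a': 1 → 5
read 'd': 5 → 1
read 'c': 1 → 5
read 'c': 5 → 2
read 'd': 2 → 0
read 'b': 0 → 1
read 'a': 1 → 5
read 'b': 5 → 2
read 'c': 2 → 6

6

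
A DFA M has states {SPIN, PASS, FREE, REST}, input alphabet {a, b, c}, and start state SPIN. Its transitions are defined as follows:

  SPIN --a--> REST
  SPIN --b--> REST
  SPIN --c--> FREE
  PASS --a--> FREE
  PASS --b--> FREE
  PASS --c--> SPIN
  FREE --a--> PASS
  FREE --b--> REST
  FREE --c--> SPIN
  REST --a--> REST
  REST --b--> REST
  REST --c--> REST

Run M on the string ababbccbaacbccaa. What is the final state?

Trace: SPIN -a-> REST -b-> REST -a-> REST -b-> REST -b-> REST -c-> REST -c-> REST -b-> REST -a-> REST -a-> REST -c-> REST -b-> REST -c-> REST -c-> REST -a-> REST -a-> REST

REST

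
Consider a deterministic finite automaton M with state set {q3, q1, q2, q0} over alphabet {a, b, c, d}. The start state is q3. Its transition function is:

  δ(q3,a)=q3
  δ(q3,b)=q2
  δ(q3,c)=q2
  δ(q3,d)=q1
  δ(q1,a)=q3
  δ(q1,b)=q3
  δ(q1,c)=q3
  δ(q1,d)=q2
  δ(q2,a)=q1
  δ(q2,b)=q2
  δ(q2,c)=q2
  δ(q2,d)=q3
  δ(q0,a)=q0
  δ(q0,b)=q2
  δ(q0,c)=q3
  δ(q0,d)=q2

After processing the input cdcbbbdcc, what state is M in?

Trace: q3 -c-> q2 -d-> q3 -c-> q2 -b-> q2 -b-> q2 -b-> q2 -d-> q3 -c-> q2 -c-> q2

q2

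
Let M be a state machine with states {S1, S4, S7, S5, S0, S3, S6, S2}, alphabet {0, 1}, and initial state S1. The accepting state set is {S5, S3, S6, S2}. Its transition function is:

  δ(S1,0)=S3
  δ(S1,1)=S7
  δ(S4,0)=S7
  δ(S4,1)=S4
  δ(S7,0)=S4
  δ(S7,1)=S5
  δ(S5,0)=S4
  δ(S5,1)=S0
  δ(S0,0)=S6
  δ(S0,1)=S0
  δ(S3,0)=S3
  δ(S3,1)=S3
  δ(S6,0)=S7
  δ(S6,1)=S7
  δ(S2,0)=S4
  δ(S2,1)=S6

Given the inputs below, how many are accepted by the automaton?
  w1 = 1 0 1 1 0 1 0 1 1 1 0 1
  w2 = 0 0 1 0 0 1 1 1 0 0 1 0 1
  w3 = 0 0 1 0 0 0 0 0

w1: S1 → S7 → S4 → S4 → S4 → S7 → S5 → S4 → S4 → S4 → S4 → S7 → S5  → end S5, accepted
w2: S1 → S3 → S3 → S3 → S3 → S3 → S3 → S3 → S3 → S3 → S3 → S3 → S3 → S3  → end S3, accepted
w3: S1 → S3 → S3 → S3 → S3 → S3 → S3 → S3 → S3  → end S3, accepted

3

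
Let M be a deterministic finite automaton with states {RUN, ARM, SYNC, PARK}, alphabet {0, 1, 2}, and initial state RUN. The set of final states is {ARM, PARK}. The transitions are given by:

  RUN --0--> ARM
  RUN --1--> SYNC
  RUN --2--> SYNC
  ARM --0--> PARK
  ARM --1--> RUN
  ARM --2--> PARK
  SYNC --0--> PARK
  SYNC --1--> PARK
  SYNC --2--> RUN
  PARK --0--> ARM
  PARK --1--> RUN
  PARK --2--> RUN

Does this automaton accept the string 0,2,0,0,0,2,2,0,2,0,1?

RUN → ARM → PARK → ARM → PARK → ARM → PARK → RUN → ARM → PARK → ARM → RUN
End state RUN is not accepting.

No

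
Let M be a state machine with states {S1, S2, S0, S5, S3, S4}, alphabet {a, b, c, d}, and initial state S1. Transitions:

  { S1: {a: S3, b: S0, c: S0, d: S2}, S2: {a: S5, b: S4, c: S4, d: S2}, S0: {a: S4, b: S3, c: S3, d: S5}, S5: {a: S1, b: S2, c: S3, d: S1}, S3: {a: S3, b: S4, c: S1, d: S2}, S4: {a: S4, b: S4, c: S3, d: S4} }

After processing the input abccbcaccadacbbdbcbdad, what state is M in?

Trace: S1 -a-> S3 -b-> S4 -c-> S3 -c-> S1 -b-> S0 -c-> S3 -a-> S3 -c-> S1 -c-> S0 -a-> S4 -d-> S4 -a-> S4 -c-> S3 -b-> S4 -b-> S4 -d-> S4 -b-> S4 -c-> S3 -b-> S4 -d-> S4 -a-> S4 -d-> S4

S4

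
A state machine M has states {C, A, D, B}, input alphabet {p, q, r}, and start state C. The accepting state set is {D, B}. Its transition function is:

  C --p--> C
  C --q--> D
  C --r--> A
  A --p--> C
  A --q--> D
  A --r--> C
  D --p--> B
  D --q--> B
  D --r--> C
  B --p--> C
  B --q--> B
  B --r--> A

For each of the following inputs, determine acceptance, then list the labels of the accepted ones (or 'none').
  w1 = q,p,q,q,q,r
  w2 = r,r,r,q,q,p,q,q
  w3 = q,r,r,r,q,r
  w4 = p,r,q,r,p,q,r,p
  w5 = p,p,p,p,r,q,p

w1:
  start at C
  read 'q': C → D
  read 'p': D → B
  read 'q': B → B
  read 'q': B → B
  read 'q': B → B
  read 'r': B → A
  end A, rejected
w2:
  start at C
  read 'r': C → A
  read 'r': A → C
  read 'r': C → A
  read 'q': A → D
  read 'q': D → B
  read 'p': B → C
  read 'q': C → D
  read 'q': D → B
  end B, accepted
w3:
  start at C
  read 'q': C → D
  read 'r': D → C
  read 'r': C → A
  read 'r': A → C
  read 'q': C → D
  read 'r': D → C
  end C, rejected
w4:
  start at C
  read 'p': C → C
  read 'r': C → A
  read 'q': A → D
  read 'r': D → C
  read 'p': C → C
  read 'q': C → D
  read 'r': D → C
  read 'p': C → C
  end C, rejected
w5:
  start at C
  read 'p': C → C
  read 'p': C → C
  read 'p': C → C
  read 'p': C → C
  read 'r': C → A
  read 'q': A → D
  read 'p': D → B
  end B, accepted

w2, w5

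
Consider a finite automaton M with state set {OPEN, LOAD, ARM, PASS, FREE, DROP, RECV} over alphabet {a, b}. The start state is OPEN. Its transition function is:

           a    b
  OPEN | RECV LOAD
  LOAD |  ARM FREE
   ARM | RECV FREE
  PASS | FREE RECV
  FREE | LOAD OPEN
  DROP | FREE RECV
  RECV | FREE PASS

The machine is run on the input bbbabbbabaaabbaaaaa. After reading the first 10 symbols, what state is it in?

start at OPEN
read 'b': OPEN → LOAD
read 'b': LOAD → FREE
read 'b': FREE → OPEN
read 'a': OPEN → RECV
read 'b': RECV → PASS
read 'b': PASS → RECV
read 'b': RECV → PASS
read 'a': PASS → FREE
read 'b': FREE → OPEN
read 'a': OPEN → RECV
After 10 symbols: RECV.

RECV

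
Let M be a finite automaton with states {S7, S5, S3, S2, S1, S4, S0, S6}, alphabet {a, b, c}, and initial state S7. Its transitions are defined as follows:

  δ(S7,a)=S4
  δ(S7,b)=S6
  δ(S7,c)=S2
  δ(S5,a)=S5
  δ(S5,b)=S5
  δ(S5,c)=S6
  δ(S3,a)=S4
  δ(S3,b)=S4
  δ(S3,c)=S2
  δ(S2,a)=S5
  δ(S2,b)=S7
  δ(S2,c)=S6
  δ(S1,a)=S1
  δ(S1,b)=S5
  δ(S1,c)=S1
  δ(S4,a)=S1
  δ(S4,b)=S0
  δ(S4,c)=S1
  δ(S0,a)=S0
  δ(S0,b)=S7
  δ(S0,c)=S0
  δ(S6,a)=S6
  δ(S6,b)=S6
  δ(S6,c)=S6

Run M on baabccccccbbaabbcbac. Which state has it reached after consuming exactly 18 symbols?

start at S7
read 'b': S7 → S6
read 'a': S6 → S6
read 'a': S6 → S6
read 'b': S6 → S6
read 'c': S6 → S6
read 'c': S6 → S6
read 'c': S6 → S6
read 'c': S6 → S6
read 'c': S6 → S6
read 'c': S6 → S6
read 'b': S6 → S6
read 'b': S6 → S6
read 'a': S6 → S6
read 'a': S6 → S6
read 'b': S6 → S6
read 'b': S6 → S6
read 'c': S6 → S6
read 'b': S6 → S6
After 18 symbols: S6.

S6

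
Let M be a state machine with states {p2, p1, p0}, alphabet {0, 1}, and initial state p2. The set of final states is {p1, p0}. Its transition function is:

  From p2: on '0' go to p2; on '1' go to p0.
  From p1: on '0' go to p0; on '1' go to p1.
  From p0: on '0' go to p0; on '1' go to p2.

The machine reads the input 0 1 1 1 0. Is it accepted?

Yes

start at p2
read '0': p2 → p2
read '1': p2 → p0
read '1': p0 → p2
read '1': p2 → p0
read '0': p0 → p0
End state p0 is accepting.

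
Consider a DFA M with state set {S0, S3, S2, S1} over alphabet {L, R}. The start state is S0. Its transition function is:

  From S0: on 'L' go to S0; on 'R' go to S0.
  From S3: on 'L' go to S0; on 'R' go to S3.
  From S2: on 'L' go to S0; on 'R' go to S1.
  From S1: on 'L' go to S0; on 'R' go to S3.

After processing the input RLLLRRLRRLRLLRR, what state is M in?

S0 → S0 → S0 → S0 → S0 → S0 → S0 → S0 → S0 → S0 → S0 → S0 → S0 → S0 → S0 → S0

S0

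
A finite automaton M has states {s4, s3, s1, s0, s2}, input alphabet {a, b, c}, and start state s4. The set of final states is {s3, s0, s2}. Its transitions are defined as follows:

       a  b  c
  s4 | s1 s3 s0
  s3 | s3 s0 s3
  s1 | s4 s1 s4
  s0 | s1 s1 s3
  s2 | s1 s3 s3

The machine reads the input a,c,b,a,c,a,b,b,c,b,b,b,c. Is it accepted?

Trace: s4 -a-> s1 -c-> s4 -b-> s3 -a-> s3 -c-> s3 -a-> s3 -b-> s0 -b-> s1 -c-> s4 -b-> s3 -b-> s0 -b-> s1 -c-> s4
End state s4 is not accepting.

No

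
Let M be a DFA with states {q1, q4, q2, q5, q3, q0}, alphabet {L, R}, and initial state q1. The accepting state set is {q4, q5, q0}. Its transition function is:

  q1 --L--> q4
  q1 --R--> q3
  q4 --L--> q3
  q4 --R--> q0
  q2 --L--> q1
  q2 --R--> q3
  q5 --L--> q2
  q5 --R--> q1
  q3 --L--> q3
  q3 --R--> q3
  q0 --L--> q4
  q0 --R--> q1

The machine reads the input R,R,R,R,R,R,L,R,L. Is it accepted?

No

q1 → q3 → q3 → q3 → q3 → q3 → q3 → q3 → q3 → q3
End state q3 is not accepting.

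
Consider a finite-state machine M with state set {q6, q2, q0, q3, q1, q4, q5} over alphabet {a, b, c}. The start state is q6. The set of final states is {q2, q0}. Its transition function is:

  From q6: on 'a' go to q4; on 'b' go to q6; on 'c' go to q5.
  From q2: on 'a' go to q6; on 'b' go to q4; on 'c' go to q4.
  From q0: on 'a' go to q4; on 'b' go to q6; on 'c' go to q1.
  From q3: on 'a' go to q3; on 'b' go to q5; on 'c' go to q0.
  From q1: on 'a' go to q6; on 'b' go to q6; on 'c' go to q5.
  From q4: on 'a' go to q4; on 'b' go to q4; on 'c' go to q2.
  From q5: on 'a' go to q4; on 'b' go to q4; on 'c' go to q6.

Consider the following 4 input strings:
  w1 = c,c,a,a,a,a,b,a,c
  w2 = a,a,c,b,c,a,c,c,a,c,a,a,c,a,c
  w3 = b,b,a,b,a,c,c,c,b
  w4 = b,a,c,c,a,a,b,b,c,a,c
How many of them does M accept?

1

w1: Trace: q6 -c-> q5 -c-> q6 -a-> q4 -a-> q4 -a-> q4 -a-> q4 -b-> q4 -a-> q4 -c-> q2  → end q2, accepted
w2: Trace: q6 -a-> q4 -a-> q4 -c-> q2 -b-> q4 -c-> q2 -a-> q6 -c-> q5 -c-> q6 -a-> q4 -c-> q2 -a-> q6 -a-> q4 -c-> q2 -a-> q6 -c-> q5  → end q5, rejected
w3: Trace: q6 -b-> q6 -b-> q6 -a-> q4 -b-> q4 -a-> q4 -c-> q2 -c-> q4 -c-> q2 -b-> q4  → end q4, rejected
w4: Trace: q6 -b-> q6 -a-> q4 -c-> q2 -c-> q4 -a-> q4 -a-> q4 -b-> q4 -b-> q4 -c-> q2 -a-> q6 -c-> q5  → end q5, rejected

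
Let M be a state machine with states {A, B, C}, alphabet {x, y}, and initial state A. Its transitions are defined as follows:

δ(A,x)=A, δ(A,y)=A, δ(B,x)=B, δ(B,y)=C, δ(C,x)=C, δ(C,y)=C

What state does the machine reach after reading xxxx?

Trace: A -x-> A -x-> A -x-> A -x-> A

A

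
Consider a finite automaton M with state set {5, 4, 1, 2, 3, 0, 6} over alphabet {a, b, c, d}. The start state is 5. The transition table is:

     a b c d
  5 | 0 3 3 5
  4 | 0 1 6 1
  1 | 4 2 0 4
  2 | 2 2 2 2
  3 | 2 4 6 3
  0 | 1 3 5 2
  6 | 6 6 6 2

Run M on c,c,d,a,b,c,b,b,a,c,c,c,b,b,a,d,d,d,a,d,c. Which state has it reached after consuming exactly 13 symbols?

Trace: 5 -c-> 3 -c-> 6 -d-> 2 -a-> 2 -b-> 2 -c-> 2 -b-> 2 -b-> 2 -a-> 2 -c-> 2 -c-> 2 -c-> 2 -b-> 2
After 13 symbols: 2.

2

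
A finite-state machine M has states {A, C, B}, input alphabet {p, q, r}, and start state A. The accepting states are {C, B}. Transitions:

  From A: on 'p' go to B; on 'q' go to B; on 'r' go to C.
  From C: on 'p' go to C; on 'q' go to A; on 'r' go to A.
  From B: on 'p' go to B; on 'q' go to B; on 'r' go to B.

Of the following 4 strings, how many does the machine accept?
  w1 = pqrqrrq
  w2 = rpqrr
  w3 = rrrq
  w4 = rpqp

w1: A → B → B → B → B → B → B → B  → end B, accepted
w2: A → C → C → A → C → A  → end A, rejected
w3: A → C → A → C → A  → end A, rejected
w4: A → C → C → A → B  → end B, accepted

2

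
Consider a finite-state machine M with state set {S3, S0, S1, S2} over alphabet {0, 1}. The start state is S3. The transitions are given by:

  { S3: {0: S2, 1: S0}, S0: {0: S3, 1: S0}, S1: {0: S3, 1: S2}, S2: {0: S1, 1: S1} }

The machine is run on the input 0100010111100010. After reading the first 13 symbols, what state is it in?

S3 → S2 → S1 → S3 → S2 → S1 → S2 → S1 → S2 → S1 → S2 → S1 → S3 → S2
After 13 symbols: S2.

S2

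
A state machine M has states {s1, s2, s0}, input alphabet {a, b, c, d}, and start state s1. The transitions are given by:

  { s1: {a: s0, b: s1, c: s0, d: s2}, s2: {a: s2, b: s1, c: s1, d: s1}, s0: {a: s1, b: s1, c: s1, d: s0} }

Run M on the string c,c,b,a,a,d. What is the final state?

s2

Trace: s1 -c-> s0 -c-> s1 -b-> s1 -a-> s0 -a-> s1 -d-> s2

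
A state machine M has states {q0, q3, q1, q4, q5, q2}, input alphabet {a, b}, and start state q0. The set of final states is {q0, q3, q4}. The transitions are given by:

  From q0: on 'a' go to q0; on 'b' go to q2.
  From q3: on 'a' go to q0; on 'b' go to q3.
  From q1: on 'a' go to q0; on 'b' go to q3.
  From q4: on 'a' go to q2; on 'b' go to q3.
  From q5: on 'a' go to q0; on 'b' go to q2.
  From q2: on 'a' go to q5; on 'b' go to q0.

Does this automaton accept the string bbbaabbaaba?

start at q0
read 'b': q0 → q2
read 'b': q2 → q0
read 'b': q0 → q2
read 'a': q2 → q5
read 'a': q5 → q0
read 'b': q0 → q2
read 'b': q2 → q0
read 'a': q0 → q0
read 'a': q0 → q0
read 'b': q0 → q2
read 'a': q2 → q5
End state q5 is not accepting.

No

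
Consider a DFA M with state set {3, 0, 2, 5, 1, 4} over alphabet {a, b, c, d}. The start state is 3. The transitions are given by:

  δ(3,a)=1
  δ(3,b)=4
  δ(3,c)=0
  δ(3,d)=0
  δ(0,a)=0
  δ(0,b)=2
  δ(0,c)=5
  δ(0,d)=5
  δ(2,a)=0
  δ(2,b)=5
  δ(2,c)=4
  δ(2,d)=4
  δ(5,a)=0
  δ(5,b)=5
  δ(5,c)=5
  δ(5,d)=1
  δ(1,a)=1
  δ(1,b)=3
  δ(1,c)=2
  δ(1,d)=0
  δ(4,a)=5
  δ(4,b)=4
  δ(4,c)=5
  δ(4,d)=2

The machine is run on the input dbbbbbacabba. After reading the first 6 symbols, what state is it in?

Trace: 3 -d-> 0 -b-> 2 -b-> 5 -b-> 5 -b-> 5 -b-> 5
After 6 symbols: 5.

5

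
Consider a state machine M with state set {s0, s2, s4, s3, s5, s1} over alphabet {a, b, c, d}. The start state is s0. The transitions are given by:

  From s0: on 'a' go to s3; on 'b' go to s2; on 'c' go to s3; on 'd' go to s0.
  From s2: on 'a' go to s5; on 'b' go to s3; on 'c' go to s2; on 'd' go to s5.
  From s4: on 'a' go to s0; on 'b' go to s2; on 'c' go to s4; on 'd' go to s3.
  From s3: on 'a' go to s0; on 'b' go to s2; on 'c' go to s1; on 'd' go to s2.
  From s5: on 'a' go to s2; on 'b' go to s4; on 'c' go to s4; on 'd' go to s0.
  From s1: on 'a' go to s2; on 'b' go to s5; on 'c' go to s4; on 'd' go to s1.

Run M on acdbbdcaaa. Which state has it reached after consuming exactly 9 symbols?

s0 → s3 → s1 → s1 → s5 → s4 → s3 → s1 → s2 → s5
After 9 symbols: s5.

s5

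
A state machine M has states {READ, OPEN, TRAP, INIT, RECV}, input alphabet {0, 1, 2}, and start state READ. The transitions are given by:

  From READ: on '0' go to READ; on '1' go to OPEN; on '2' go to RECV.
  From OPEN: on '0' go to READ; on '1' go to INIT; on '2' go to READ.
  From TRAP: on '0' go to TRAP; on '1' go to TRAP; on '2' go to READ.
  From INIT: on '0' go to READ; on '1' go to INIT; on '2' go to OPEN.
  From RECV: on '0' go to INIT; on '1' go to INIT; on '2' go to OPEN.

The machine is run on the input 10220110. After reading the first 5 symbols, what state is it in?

start at READ
read '1': READ → OPEN
read '0': OPEN → READ
read '2': READ → RECV
read '2': RECV → OPEN
read '0': OPEN → READ
After 5 symbols: READ.

READ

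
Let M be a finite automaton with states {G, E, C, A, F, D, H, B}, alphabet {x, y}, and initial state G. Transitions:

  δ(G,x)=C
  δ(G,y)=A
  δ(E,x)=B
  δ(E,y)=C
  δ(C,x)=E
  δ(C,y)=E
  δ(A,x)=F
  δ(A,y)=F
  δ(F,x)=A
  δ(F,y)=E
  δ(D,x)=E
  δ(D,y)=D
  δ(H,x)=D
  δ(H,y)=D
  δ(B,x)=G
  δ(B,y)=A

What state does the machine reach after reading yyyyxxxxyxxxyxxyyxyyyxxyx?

F

Trace: G -y-> A -y-> F -y-> E -y-> C -x-> E -x-> B -x-> G -x-> C -y-> E -x-> B -x-> G -x-> C -y-> E -x-> B -x-> G -y-> A -y-> F -x-> A -y-> F -y-> E -y-> C -x-> E -x-> B -y-> A -x-> F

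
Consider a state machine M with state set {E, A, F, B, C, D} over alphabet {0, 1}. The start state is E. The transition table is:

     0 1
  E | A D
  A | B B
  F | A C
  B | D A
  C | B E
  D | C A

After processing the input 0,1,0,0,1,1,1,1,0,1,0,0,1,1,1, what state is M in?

A

Trace: E -0-> A -1-> B -0-> D -0-> C -1-> E -1-> D -1-> A -1-> B -0-> D -1-> A -0-> B -0-> D -1-> A -1-> B -1-> A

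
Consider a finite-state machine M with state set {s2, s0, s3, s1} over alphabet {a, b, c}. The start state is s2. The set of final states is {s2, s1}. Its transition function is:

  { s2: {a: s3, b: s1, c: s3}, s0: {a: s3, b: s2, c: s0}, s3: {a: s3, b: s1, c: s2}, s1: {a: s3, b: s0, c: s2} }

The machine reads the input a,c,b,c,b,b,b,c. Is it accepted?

s2 → s3 → s2 → s1 → s2 → s1 → s0 → s2 → s3
End state s3 is not accepting.

No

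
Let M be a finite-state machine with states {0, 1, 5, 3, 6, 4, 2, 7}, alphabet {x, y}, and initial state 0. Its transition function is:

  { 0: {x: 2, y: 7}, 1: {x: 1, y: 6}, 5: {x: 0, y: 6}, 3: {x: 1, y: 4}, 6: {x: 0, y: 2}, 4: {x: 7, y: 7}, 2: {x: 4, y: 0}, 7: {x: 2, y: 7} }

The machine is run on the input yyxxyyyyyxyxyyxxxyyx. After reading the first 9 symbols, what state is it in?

0 → 7 → 7 → 2 → 4 → 7 → 7 → 7 → 7 → 7
After 9 symbols: 7.

7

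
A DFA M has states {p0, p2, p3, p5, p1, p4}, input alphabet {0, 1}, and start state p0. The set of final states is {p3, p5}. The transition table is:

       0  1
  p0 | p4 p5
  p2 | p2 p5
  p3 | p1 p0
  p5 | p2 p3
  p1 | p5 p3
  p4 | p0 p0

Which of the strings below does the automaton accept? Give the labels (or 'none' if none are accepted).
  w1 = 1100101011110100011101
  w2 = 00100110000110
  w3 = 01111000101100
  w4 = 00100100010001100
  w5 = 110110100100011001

w4, w5

w1: p0 → p5 → p3 → p1 → p5 → p3 → p1 → p3 → p1 → p3 → p0 → p5 → p3 → p1 → p3 → p1 → p5 → p2 → p5 → p3 → p0 → p4 → p0  → end p0, rejected
w2: p0 → p4 → p0 → p5 → p2 → p2 → p5 → p3 → p1 → p5 → p2 → p2 → p5 → p3 → p1  → end p1, rejected
w3: p0 → p4 → p0 → p5 → p3 → p0 → p4 → p0 → p4 → p0 → p4 → p0 → p5 → p2 → p2  → end p2, rejected
w4: p0 → p4 → p0 → p5 → p2 → p2 → p5 → p2 → p2 → p2 → p5 → p2 → p2 → p2 → p5 → p3 → p1 → p5  → end p5, accepted
w5: p0 → p5 → p3 → p1 → p3 → p0 → p4 → p0 → p4 → p0 → p5 → p2 → p2 → p2 → p5 → p3 → p1 → p5 → p3  → end p3, accepted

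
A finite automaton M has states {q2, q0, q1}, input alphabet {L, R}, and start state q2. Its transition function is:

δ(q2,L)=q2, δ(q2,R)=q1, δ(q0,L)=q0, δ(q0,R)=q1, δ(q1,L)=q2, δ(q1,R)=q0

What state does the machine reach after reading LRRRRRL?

q2

Trace: q2 -L-> q2 -R-> q1 -R-> q0 -R-> q1 -R-> q0 -R-> q1 -L-> q2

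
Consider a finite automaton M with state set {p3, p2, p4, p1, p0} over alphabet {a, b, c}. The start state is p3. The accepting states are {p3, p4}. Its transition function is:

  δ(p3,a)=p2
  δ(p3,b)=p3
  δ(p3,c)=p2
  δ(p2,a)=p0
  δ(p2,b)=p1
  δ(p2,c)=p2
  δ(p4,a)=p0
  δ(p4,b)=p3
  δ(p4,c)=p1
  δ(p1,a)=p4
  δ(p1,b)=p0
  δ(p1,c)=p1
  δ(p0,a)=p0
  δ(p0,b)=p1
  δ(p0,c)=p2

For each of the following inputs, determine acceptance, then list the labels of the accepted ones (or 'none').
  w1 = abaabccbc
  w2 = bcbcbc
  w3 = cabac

w1:
  start at p3
  read 'a': p3 → p2
  read 'b': p2 → p1
  read 'a': p1 → p4
  read 'a': p4 → p0
  read 'b': p0 → p1
  read 'c': p1 → p1
  read 'c': p1 → p1
  read 'b': p1 → p0
  read 'c': p0 → p2
  end p2, rejected
w2:
  start at p3
  read 'b': p3 → p3
  read 'c': p3 → p2
  read 'b': p2 → p1
  read 'c': p1 → p1
  read 'b': p1 → p0
  read 'c': p0 → p2
  end p2, rejected
w3:
  start at p3
  read 'c': p3 → p2
  read 'a': p2 → p0
  read 'b': p0 → p1
  read 'a': p1 → p4
  read 'c': p4 → p1
  end p1, rejected

none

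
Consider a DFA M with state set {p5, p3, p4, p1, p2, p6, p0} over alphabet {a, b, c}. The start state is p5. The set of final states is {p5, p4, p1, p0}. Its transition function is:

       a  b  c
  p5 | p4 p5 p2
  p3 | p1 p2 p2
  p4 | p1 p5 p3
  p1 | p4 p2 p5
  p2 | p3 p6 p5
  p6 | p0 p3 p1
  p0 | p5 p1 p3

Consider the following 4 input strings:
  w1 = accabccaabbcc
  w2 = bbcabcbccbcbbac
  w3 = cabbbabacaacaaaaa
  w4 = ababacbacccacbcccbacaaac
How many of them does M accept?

w1: Trace: p5 -a-> p4 -c-> p3 -c-> p2 -a-> p3 -b-> p2 -c-> p5 -c-> p2 -a-> p3 -a-> p1 -b-> p2 -b-> p6 -c-> p1 -c-> p5  → end p5, accepted
w2: Trace: p5 -b-> p5 -b-> p5 -c-> p2 -a-> p3 -b-> p2 -c-> p5 -b-> p5 -c-> p2 -c-> p5 -b-> p5 -c-> p2 -b-> p6 -b-> p3 -a-> p1 -c-> p5  → end p5, accepted
w3: Trace: p5 -c-> p2 -a-> p3 -b-> p2 -b-> p6 -b-> p3 -a-> p1 -b-> p2 -a-> p3 -c-> p2 -a-> p3 -a-> p1 -c-> p5 -a-> p4 -a-> p1 -a-> p4 -a-> p1 -a-> p4  → end p4, accepted
w4: Trace: p5 -a-> p4 -b-> p5 -a-> p4 -b-> p5 -a-> p4 -c-> p3 -b-> p2 -a-> p3 -c-> p2 -c-> p5 -c-> p2 -a-> p3 -c-> p2 -b-> p6 -c-> p1 -c-> p5 -c-> p2 -b-> p6 -a-> p0 -c-> p3 -a-> p1 -a-> p4 -a-> p1 -c-> p5  → end p5, accepted

4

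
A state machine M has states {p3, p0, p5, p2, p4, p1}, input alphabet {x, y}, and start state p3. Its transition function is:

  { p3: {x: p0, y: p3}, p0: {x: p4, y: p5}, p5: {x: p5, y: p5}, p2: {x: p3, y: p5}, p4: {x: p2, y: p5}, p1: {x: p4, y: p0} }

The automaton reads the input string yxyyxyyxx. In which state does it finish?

p5

start at p3
read 'y': p3 → p3
read 'x': p3 → p0
read 'y': p0 → p5
read 'y': p5 → p5
read 'x': p5 → p5
read 'y': p5 → p5
read 'y': p5 → p5
read 'x': p5 → p5
read 'x': p5 → p5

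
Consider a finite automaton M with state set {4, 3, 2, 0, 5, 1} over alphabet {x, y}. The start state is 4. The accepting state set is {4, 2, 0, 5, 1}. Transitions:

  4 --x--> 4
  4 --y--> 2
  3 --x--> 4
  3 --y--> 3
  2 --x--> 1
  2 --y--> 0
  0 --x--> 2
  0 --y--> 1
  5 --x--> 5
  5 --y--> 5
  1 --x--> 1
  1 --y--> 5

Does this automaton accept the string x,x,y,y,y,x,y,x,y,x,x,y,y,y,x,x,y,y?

Yes

4 → 4 → 4 → 2 → 0 → 1 → 1 → 5 → 5 → 5 → 5 → 5 → 5 → 5 → 5 → 5 → 5 → 5 → 5
End state 5 is accepting.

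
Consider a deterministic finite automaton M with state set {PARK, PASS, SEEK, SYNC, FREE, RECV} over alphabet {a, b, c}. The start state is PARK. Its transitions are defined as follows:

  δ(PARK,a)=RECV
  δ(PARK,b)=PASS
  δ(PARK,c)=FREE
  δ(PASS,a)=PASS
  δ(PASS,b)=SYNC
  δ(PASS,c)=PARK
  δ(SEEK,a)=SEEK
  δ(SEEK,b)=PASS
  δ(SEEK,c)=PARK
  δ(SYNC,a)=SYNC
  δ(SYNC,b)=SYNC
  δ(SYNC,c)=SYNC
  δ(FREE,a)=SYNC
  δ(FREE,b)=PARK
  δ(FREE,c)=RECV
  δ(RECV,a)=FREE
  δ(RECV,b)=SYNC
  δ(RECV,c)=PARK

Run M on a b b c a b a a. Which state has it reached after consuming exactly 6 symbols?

SYNC

Trace: PARK -a-> RECV -b-> SYNC -b-> SYNC -c-> SYNC -a-> SYNC -b-> SYNC
After 6 symbols: SYNC.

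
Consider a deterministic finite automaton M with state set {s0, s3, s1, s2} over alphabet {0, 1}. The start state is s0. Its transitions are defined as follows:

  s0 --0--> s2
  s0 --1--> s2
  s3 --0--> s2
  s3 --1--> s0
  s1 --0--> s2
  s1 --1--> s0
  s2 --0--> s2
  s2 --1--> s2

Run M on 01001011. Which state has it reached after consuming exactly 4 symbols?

Trace: s0 -0-> s2 -1-> s2 -0-> s2 -0-> s2
After 4 symbols: s2.

s2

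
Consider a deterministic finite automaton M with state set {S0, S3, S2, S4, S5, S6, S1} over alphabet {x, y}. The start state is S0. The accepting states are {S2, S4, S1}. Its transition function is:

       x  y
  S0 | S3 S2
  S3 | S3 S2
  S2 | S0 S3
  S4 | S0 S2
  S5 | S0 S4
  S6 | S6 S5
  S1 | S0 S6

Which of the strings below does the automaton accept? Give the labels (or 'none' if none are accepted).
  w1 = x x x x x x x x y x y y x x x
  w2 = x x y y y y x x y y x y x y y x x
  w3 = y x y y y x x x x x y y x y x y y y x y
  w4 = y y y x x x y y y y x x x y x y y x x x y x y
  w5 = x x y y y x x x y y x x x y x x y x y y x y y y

w1: Trace: S0 -x-> S3 -x-> S3 -x-> S3 -x-> S3 -x-> S3 -x-> S3 -x-> S3 -x-> S3 -y-> S2 -x-> S0 -y-> S2 -y-> S3 -x-> S3 -x-> S3 -x-> S3  → end S3, rejected
w2: Trace: S0 -x-> S3 -x-> S3 -y-> S2 -y-> S3 -y-> S2 -y-> S3 -x-> S3 -x-> S3 -y-> S2 -y-> S3 -x-> S3 -y-> S2 -x-> S0 -y-> S2 -y-> S3 -x-> S3 -x-> S3  → end S3, rejected
w3: Trace: S0 -y-> S2 -x-> S0 -y-> S2 -y-> S3 -y-> S2 -x-> S0 -x-> S3 -x-> S3 -x-> S3 -x-> S3 -y-> S2 -y-> S3 -x-> S3 -y-> S2 -x-> S0 -y-> S2 -y-> S3 -y-> S2 -x-> S0 -y-> S2  → end S2, accepted
w4: Trace: S0 -y-> S2 -y-> S3 -y-> S2 -x-> S0 -x-> S3 -x-> S3 -y-> S2 -y-> S3 -y-> S2 -y-> S3 -x-> S3 -x-> S3 -x-> S3 -y-> S2 -x-> S0 -y-> S2 -y-> S3 -x-> S3 -x-> S3 -x-> S3 -y-> S2 -x-> S0 -y-> S2  → end S2, accepted
w5: Trace: S0 -x-> S3 -x-> S3 -y-> S2 -y-> S3 -y-> S2 -x-> S0 -x-> S3 -x-> S3 -y-> S2 -y-> S3 -x-> S3 -x-> S3 -x-> S3 -y-> S2 -x-> S0 -x-> S3 -y-> S2 -x-> S0 -y-> S2 -y-> S3 -x-> S3 -y-> S2 -y-> S3 -y-> S2  → end S2, accepted

w3, w4, w5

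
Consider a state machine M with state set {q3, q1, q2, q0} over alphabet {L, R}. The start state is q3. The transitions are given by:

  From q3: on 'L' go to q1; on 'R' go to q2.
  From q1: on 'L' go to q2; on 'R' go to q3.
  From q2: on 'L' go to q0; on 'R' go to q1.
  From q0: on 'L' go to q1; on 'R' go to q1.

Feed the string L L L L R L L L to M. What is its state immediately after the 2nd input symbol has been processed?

q2

Trace: q3 -L-> q1 -L-> q2
After 2 symbols: q2.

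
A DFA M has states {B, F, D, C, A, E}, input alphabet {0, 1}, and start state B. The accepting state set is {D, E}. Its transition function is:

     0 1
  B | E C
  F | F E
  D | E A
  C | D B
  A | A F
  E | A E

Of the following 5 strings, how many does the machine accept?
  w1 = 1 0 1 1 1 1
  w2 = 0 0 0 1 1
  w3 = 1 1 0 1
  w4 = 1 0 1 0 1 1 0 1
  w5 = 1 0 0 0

w1: Trace: B -1-> C -0-> D -1-> A -1-> F -1-> E -1-> E  → end E, accepted
w2: Trace: B -0-> E -0-> A -0-> A -1-> F -1-> E  → end E, accepted
w3: Trace: B -1-> C -1-> B -0-> E -1-> E  → end E, accepted
w4: Trace: B -1-> C -0-> D -1-> A -0-> A -1-> F -1-> E -0-> A -1-> F  → end F, rejected
w5: Trace: B -1-> C -0-> D -0-> E -0-> A  → end A, rejected

3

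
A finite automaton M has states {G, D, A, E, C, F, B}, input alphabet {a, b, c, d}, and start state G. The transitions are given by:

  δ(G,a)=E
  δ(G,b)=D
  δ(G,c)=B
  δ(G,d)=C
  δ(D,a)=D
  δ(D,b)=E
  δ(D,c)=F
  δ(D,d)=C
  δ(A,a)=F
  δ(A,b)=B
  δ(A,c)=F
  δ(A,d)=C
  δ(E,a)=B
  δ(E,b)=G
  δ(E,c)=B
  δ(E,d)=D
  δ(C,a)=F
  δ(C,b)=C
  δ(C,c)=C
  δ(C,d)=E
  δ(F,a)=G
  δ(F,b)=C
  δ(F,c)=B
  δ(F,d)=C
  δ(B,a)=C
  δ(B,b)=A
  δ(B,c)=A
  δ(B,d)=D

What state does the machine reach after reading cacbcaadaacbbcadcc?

start at G
read 'c': G → B
read 'a': B → C
read 'c': C → C
read 'b': C → C
read 'c': C → C
read 'a': C → F
read 'a': F → G
read 'd': G → C
read 'a': C → F
read 'a': F → G
read 'c': G → B
read 'b': B → A
read 'b': A → B
read 'c': B → A
read 'a': A → F
read 'd': F → C
read 'c': C → C
read 'c': C → C

C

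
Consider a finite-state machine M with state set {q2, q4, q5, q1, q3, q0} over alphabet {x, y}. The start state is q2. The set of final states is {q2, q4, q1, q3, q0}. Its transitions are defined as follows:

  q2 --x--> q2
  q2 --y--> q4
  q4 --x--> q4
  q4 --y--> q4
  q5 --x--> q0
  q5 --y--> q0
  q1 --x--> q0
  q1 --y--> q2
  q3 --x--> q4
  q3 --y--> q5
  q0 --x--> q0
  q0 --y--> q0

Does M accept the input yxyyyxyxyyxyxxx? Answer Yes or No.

Yes

Trace: q2 -y-> q4 -x-> q4 -y-> q4 -y-> q4 -y-> q4 -x-> q4 -y-> q4 -x-> q4 -y-> q4 -y-> q4 -x-> q4 -y-> q4 -x-> q4 -x-> q4 -x-> q4
End state q4 is accepting.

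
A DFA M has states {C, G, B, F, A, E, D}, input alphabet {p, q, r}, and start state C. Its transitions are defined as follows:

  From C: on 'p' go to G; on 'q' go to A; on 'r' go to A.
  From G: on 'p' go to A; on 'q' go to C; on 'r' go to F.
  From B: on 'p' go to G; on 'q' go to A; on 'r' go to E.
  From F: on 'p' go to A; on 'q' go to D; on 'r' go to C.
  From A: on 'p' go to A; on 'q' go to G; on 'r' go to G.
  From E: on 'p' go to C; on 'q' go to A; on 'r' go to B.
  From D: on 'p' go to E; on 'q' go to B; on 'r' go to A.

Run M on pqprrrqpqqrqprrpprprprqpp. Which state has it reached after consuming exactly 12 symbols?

G

C → G → C → G → F → C → A → G → A → G → C → A → G
After 12 symbols: G.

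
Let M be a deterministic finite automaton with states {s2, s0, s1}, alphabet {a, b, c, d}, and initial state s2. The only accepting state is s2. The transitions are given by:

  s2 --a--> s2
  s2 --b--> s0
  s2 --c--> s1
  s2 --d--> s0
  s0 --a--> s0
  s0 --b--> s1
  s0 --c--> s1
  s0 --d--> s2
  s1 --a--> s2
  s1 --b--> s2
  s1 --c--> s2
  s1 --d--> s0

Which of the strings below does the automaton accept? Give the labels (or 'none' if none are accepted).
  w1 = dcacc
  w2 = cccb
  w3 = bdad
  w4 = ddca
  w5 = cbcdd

w1, w2, w4, w5

w1: s2 → s0 → s1 → s2 → s1 → s2  → end s2, accepted
w2: s2 → s1 → s2 → s1 → s2  → end s2, accepted
w3: s2 → s0 → s2 → s2 → s0  → end s0, rejected
w4: s2 → s0 → s2 → s1 → s2  → end s2, accepted
w5: s2 → s1 → s2 → s1 → s0 → s2  → end s2, accepted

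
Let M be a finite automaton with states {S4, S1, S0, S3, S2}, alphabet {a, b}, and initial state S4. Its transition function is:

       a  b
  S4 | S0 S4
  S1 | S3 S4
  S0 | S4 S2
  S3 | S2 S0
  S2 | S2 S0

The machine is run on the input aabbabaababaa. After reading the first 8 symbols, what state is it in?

start at S4
read 'a': S4 → S0
read 'a': S0 → S4
read 'b': S4 → S4
read 'b': S4 → S4
read 'a': S4 → S0
read 'b': S0 → S2
read 'a': S2 → S2
read 'a': S2 → S2
After 8 symbols: S2.

S2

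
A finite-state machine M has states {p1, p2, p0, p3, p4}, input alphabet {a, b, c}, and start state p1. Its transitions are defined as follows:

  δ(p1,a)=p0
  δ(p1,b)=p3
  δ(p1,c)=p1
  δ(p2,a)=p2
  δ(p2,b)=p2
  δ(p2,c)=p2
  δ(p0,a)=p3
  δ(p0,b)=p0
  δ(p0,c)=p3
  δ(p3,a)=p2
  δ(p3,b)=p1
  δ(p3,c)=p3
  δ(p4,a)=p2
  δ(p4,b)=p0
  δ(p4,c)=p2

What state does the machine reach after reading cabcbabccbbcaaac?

p2

p1 → p1 → p0 → p0 → p3 → p1 → p0 → p0 → p3 → p3 → p1 → p3 → p3 → p2 → p2 → p2 → p2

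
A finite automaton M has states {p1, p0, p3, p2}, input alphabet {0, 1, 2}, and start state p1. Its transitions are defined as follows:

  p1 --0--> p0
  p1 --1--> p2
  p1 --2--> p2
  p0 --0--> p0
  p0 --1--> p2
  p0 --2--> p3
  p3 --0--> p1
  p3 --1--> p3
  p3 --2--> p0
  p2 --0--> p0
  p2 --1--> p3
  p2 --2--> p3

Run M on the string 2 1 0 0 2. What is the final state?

start at p1
read '2': p1 → p2
read '1': p2 → p3
read '0': p3 → p1
read '0': p1 → p0
read '2': p0 → p3

p3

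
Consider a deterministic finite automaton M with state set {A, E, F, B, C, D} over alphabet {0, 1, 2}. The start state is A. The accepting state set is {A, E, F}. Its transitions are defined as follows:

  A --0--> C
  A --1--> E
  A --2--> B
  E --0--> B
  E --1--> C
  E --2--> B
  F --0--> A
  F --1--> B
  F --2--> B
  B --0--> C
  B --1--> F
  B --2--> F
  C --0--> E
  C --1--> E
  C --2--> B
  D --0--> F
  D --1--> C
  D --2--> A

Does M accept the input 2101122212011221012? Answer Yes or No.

start at A
read '2': A → B
read '1': B → F
read '0': F → A
read '1': A → E
read '1': E → C
read '2': C → B
read '2': B → F
read '2': F → B
read '1': B → F
read '2': F → B
read '0': B → C
read '1': C → E
read '1': E → C
read '2': C → B
read '2': B → F
read '1': F → B
read '0': B → C
read '1': C → E
read '2': E → B
End state B is not accepting.

No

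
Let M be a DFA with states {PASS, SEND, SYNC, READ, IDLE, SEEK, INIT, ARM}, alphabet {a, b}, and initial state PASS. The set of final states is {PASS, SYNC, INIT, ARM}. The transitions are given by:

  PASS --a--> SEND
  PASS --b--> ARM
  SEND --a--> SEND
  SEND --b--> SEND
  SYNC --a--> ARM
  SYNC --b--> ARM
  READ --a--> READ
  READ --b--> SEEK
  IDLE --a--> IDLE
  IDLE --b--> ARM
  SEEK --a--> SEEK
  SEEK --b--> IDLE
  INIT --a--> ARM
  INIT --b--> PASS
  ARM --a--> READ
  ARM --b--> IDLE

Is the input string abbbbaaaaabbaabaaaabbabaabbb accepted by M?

No

start at PASS
read 'a': PASS → SEND
read 'b': SEND → SEND
read 'b': SEND → SEND
read 'b': SEND → SEND
read 'b': SEND → SEND
read 'a': SEND → SEND
read 'a': SEND → SEND
read 'a': SEND → SEND
read 'a': SEND → SEND
read 'a': SEND → SEND
read 'b': SEND → SEND
read 'b': SEND → SEND
read 'a': SEND → SEND
read 'a': SEND → SEND
read 'b': SEND → SEND
read 'a': SEND → SEND
read 'a': SEND → SEND
read 'a': SEND → SEND
read 'a': SEND → SEND
read 'b': SEND → SEND
read 'b': SEND → SEND
read 'a': SEND → SEND
read 'b': SEND → SEND
read 'a': SEND → SEND
read 'a': SEND → SEND
read 'b': SEND → SEND
read 'b': SEND → SEND
read 'b': SEND → SEND
End state SEND is not accepting.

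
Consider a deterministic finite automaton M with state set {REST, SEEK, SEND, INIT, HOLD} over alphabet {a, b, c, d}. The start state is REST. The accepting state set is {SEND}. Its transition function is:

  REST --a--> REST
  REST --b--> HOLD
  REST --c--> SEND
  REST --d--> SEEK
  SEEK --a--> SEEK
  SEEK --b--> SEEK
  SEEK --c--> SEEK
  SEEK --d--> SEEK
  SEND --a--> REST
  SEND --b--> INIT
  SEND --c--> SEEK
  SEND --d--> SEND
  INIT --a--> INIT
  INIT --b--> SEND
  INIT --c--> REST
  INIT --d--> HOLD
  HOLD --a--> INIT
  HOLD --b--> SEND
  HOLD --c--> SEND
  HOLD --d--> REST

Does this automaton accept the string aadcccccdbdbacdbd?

Trace: REST -a-> REST -a-> REST -d-> SEEK -c-> SEEK -c-> SEEK -c-> SEEK -c-> SEEK -c-> SEEK -d-> SEEK -b-> SEEK -d-> SEEK -b-> SEEK -a-> SEEK -c-> SEEK -d-> SEEK -b-> SEEK -d-> SEEK
End state SEEK is not accepting.

No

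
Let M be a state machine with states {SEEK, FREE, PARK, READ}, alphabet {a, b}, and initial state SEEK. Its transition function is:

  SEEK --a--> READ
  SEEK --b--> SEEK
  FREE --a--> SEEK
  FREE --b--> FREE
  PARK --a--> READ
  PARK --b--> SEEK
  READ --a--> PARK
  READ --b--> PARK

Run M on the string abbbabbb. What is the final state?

SEEK

start at SEEK
read 'a': SEEK → READ
read 'b': READ → PARK
read 'b': PARK → SEEK
read 'b': SEEK → SEEK
read 'a': SEEK → READ
read 'b': READ → PARK
read 'b': PARK → SEEK
read 'b': SEEK → SEEK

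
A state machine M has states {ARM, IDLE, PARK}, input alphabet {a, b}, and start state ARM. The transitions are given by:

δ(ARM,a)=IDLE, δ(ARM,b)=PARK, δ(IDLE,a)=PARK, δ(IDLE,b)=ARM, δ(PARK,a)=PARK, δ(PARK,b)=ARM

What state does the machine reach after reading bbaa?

ARM → PARK → ARM → IDLE → PARK

PARK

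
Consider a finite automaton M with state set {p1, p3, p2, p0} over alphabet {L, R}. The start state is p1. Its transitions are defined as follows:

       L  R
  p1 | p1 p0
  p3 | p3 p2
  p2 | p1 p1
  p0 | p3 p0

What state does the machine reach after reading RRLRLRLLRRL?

p1 → p0 → p0 → p3 → p2 → p1 → p0 → p3 → p3 → p2 → p1 → p1

p1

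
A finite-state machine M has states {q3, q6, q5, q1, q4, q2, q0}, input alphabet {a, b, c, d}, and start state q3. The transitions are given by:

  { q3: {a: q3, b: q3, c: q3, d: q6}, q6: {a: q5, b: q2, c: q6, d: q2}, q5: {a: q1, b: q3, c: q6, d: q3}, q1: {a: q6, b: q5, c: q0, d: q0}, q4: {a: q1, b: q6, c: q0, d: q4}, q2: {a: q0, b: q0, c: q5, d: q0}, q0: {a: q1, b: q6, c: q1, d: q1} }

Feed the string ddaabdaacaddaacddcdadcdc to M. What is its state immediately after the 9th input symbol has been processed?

q3

Trace: q3 -d-> q6 -d-> q2 -a-> q0 -a-> q1 -b-> q5 -d-> q3 -a-> q3 -a-> q3 -c-> q3
After 9 symbols: q3.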